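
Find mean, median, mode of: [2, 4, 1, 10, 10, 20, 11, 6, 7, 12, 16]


Sorted: [1, 2, 4, 6, 7, 10, 10, 11, 12, 16, 20]
Mean = 99/11 = 9
Median = 10
Freq: {2: 1, 4: 1, 1: 1, 10: 2, 20: 1, 11: 1, 6: 1, 7: 1, 12: 1, 16: 1}
Mode: [10]

Mean=9, Median=10, Mode=10


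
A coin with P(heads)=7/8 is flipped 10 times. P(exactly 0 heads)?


Binomial: P(X=0) = C(10,0)×p^0×(1-p)^10
= 1 × 1 × 1/1073741824 = 1/1073741824

P(X=0) = 1/1073741824 ≈ 0.00%


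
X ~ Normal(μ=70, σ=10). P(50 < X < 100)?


z₁=(50-70)/10=-2.0, z₂=(100-70)/10=3.0
P = Φ(3.0) - Φ(-2.0) = 0.998650 - 0.022750 = 0.975900 ≈ 0.9759

P(50 < X < 100) ≈ 0.9759


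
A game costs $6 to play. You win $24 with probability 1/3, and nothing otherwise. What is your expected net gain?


E[gain] = (24-6)×1/3 + (-6)×2/3
= 6 - 4 = 2

Expected net gain = $2 ≈ $2.00


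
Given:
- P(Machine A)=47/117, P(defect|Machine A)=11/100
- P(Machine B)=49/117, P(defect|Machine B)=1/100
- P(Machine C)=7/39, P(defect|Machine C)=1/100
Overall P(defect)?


P(B) = Σ P(B|Aᵢ)×P(Aᵢ)
  11/100×47/117 = 517/11700
  1/100×49/117 = 49/11700
  1/100×7/39 = 7/3900
Sum = 587/11700

P(defect) = 587/11700 ≈ 5.02%


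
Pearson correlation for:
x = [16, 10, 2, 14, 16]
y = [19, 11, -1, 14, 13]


n=5, Σx=58, Σy=56, Σxy=816, Σx²=812, Σy²=848
r = (5×816 - 58×56)/√((5×812 - 58²)(5×848 - 56²))
= 832/√(696×1104) = 832/√768384 ≈ 832/876.5752 ≈ 0.9491

r ≈ 0.9491


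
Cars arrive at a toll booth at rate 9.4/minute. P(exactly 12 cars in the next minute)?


Poisson(λ=9.4): P(X=12) = e^(-λ)×λ^k/k!
= e^(-9.4) × 9.4^12 / 12!
≈ 8.272406556e-05 × 475920314814 / 479001600 ≈ 0.082192

P(X=12) ≈ 0.082192 ≈ 8.22%


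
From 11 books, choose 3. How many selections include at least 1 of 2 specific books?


Complement: C(11,3) - C(9,3) = 165 - 84 = 81

81


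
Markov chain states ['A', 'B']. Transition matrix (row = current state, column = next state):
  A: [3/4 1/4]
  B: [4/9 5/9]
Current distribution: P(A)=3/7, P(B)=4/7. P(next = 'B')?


P(next=B) = Σᵢ P(now=i)×P(i→B)
= 3/7×1/4 + 4/7×5/9
= 3/28 + 20/63 = 107/252

P = 107/252 ≈ 0.4246


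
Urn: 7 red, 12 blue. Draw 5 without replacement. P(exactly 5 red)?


Hypergeometric: C(7,5)×C(12,0)/C(19,5)
= 21×1/11628 = 7/3876

P(X=5) = 7/3876 ≈ 0.18%


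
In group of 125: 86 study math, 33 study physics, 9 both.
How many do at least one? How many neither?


|A∪B| = 86+33-9 = 110
Neither = 125-110 = 15

At least one: 110; Neither: 15


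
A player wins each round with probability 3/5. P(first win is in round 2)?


Geometric: P(X=2) = (1-p)^(k-1)×p = (2/5)^1×3/5 = 6/25

P(X=2) = 6/25 ≈ 24.00%


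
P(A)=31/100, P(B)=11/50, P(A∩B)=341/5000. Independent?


P(A)×P(B) = 341/5000
P(A∩B) = 341/5000
Equal ✓ → Independent

Yes, independent


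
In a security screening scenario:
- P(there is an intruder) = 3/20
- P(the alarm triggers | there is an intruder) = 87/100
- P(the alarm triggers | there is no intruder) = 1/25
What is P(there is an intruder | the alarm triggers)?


Using Bayes' theorem:
P(A|B) = P(B|A)·P(A) / P(B)

P(the alarm triggers) = 87/100 × 3/20 + 1/25 × 17/20
= 261/2000 + 17/500 = 329/2000

P(there is an intruder|the alarm triggers) = (261/2000) / (329/2000) = 261/329

P(there is an intruder|the alarm triggers) = 261/329 ≈ 79.33%


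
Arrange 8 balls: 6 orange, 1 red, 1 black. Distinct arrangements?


8!/(6!×1!×1!) = 56

56


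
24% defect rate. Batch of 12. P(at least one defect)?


P(all good) = (19/25)^12 = 2213314919066161/59604644775390625
P(≥1 defect) = 57391329856324464/59604644775390625

P = 57391329856324464/59604644775390625 ≈ 96.29%


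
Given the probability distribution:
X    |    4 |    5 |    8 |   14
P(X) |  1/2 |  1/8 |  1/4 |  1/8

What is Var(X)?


E[X] = 51/8
E[X²] = 413/8
Var(X) = E[X²] - (E[X])² = 413/8 - 2601/64 = 703/64

Var(X) = 703/64 ≈ 10.9844


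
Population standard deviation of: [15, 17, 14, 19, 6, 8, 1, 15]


Mean = 95/8
  (15-95/8)²=625/64
  (17-95/8)²=1681/64
  (14-95/8)²=289/64
  (19-95/8)²=3249/64
  (6-95/8)²=2209/64
  (8-95/8)²=961/64
  (1-95/8)²=7569/64
  (15-95/8)²=625/64
Σ(x-μ)² = 2151/8
σ² = (2151/8)/8 = 2151/64

σ = √(2151/64) ≈ 5.7974


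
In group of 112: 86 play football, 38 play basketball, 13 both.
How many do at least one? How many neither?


|A∪B| = 86+38-13 = 111
Neither = 112-111 = 1

At least one: 111; Neither: 1


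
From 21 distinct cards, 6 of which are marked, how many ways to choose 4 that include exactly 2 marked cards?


Choose 2 of the 6 marked cards and 2 of the other 15 cards:
C(6,2)×C(15,2) = 15×105 = 1575

1575


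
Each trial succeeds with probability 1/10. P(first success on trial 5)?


Geometric: P(X=5) = (1-p)^(k-1)×p = (9/10)^4×1/10 = 6561/100000

P(X=5) = 6561/100000 ≈ 6.56%


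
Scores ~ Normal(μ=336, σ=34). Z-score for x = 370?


z = (x - μ)/σ = (370 - 336)/34 = 1.0

z = 1.0


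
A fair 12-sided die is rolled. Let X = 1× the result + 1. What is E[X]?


E[die] = (1+12)/2 = 13/2
E[X] = 1×13/2 + 1 = 15/2

E[X] = 15/2


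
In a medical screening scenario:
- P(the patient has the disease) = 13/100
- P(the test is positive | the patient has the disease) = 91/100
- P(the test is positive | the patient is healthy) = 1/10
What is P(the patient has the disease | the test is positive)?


Using Bayes' theorem:
P(A|B) = P(B|A)·P(A) / P(B)

P(the test is positive) = 91/100 × 13/100 + 1/10 × 87/100
= 1183/10000 + 87/1000 = 2053/10000

P(the patient has the disease|the test is positive) = (1183/10000) / (2053/10000) = 1183/2053

P(the patient has the disease|the test is positive) = 1183/2053 ≈ 57.62%


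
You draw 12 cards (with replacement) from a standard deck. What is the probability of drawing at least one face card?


P(not a face card) = 40/52 = 10/13
P(none in 12 draws) = (10/13)^12 = 1000000000000/23298085122481
P(≥1 face card) = 1 - 1000000000000/23298085122481 = 22298085122481/23298085122481

P = 22298085122481/23298085122481 ≈ 95.71%


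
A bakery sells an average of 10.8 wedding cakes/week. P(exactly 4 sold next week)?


Poisson(λ=10.8): P(X=4) = e^(-λ)×λ^k/k!
= e^(-10.8) × 10.8^4 / 4!
≈ 2.039950341e-05 × 13604.8896 / 24 ≈ 0.011564

P(X=4) ≈ 0.011564 ≈ 1.16%


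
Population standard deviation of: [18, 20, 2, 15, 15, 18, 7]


Mean = 95/7
  (18-95/7)²=961/49
  (20-95/7)²=2025/49
  (2-95/7)²=6561/49
  (15-95/7)²=100/49
  (15-95/7)²=100/49
  (18-95/7)²=961/49
  (7-95/7)²=2116/49
Σ(x-μ)² = 1832/7
σ² = (1832/7)/7 = 1832/49

σ = √(1832/49) ≈ 6.1146


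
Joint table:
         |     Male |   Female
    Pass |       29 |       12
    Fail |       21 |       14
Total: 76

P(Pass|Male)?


P(Pass|Male) = 29/(29+21) = 29/50

P = 29/50 ≈ 58.00%


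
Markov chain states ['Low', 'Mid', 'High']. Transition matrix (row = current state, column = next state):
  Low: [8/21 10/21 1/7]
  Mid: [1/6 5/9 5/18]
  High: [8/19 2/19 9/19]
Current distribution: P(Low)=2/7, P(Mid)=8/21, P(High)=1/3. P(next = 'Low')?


P(next=Low) = Σᵢ P(now=i)×P(i→Low)
= 2/7×8/21 + 8/21×1/6 + 1/3×8/19
= 16/147 + 4/63 + 8/57 = 2620/8379

P = 2620/8379 ≈ 0.3127


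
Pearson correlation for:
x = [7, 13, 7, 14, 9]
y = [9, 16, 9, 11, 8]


n=5, Σx=50, Σy=53, Σxy=560, Σx²=544, Σy²=603
r = (5×560 - 50×53)/√((5×544 - 50²)(5×603 - 53²))
= 150/√(220×206) = 150/√45320 ≈ 150/212.8849 ≈ 0.7046

r ≈ 0.7046


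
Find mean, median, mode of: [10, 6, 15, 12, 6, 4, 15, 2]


Sorted: [2, 4, 6, 6, 10, 12, 15, 15]
Mean = 70/8 = 35/4
Median = 8
Freq: {10: 1, 6: 2, 15: 2, 12: 1, 4: 1, 2: 1}
Mode: [6, 15]

Mean=35/4, Median=8, Mode=[6, 15]


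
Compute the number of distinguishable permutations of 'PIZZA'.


Letters: 5, freq: {'P': 1, 'I': 1, 'Z': 2, 'A': 1}
5!/(1!×1!×2!×1!) = 120/2 = 60

60


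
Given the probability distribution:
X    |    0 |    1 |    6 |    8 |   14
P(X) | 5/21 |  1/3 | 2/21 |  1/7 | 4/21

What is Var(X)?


E[X] = 33/7
E[X²] = 1055/21
Var(X) = E[X²] - (E[X])² = 1055/21 - 1089/49 = 4118/147

Var(X) = 4118/147 ≈ 28.0136


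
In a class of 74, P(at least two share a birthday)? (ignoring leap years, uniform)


P(all different) = Π(365-i)/365 for i=0..73
= 0.000351
P(match) = 1 - 0.000351 = 0.999649

P ≈ 0.9996 ≈ 99.96%


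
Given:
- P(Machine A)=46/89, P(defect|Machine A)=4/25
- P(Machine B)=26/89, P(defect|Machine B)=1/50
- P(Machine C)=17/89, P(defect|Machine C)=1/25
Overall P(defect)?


P(B) = Σ P(B|Aᵢ)×P(Aᵢ)
  4/25×46/89 = 184/2225
  1/50×26/89 = 13/2225
  1/25×17/89 = 17/2225
Sum = 214/2225

P(defect) = 214/2225 ≈ 9.62%


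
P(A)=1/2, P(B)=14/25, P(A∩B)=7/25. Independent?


P(A)×P(B) = 7/25
P(A∩B) = 7/25
Equal ✓ → Independent

Yes, independent


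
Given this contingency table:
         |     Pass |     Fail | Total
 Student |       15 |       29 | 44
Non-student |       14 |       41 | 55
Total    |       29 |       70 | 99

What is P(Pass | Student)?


P(Pass | Student) = 15/(15+29) = 15/44

P(Pass|Student) = 15/44 ≈ 34.09%


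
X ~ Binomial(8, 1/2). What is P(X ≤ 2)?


P(X ≤ 2) = Σ P(X=i) for i=0..2
P(X=0) = 1/256
P(X=1) = 1/32
P(X=2) = 7/64
Sum = 37/256

P(X ≤ 2) = 37/256 ≈ 14.45%


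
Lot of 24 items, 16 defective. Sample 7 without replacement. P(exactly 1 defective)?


Hypergeometric: C(16,1)×C(8,6)/C(24,7)
= 16×28/346104 = 56/43263

P(X=1) = 56/43263 ≈ 0.13%


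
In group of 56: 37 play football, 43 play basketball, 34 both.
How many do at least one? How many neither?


|A∪B| = 37+43-34 = 46
Neither = 56-46 = 10

At least one: 46; Neither: 10


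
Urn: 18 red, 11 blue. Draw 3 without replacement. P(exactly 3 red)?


Hypergeometric: C(18,3)×C(11,0)/C(29,3)
= 816×1/3654 = 136/609

P(X=3) = 136/609 ≈ 22.33%


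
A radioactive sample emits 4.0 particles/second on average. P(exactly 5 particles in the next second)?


Poisson(λ=4.0): P(X=5) = e^(-λ)×λ^k/k!
= e^(-4.0) × 4.0^5 / 5!
≈ 0.01831563889 × 1024 / 120 ≈ 0.156293

P(X=5) ≈ 0.156293 ≈ 15.63%


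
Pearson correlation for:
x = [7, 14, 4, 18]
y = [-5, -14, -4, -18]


n=4, Σx=43, Σy=-41, Σxy=-571, Σx²=585, Σy²=561
r = (4×(-571) - 43×(-41))/√((4×585 - 43²)(4×561 - (-41)²))
= -521/√(491×563) = -521/√276433 ≈ -521/525.7690 ≈ -0.9909

r ≈ -0.9909


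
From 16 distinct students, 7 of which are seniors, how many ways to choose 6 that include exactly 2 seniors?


Choose 2 of the 7 seniors and 4 of the other 9 students:
C(7,2)×C(9,4) = 21×126 = 2646

2646


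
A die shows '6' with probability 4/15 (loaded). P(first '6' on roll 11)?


Geometric: P(X=11) = (1-p)^(k-1)×p = (11/15)^10×4/15 = 103749698404/8649755859375

P(X=11) = 103749698404/8649755859375 ≈ 1.20%


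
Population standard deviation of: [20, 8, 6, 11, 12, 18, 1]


Mean = 76/7
  (20-76/7)²=4096/49
  (8-76/7)²=400/49
  (6-76/7)²=1156/49
  (11-76/7)²=1/49
  (12-76/7)²=64/49
  (18-76/7)²=2500/49
  (1-76/7)²=4761/49
Σ(x-μ)² = 1854/7
σ² = (1854/7)/7 = 1854/49

σ = √(1854/49) ≈ 6.1512


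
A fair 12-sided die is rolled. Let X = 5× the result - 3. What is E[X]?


E[die] = (1+12)/2 = 13/2
E[X] = 5×13/2 - 3 = 59/2

E[X] = 59/2


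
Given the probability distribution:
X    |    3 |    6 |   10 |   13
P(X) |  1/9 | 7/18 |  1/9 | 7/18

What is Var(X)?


E[X] = 53/6
E[X²] = 551/6
Var(X) = E[X²] - (E[X])² = 551/6 - 2809/36 = 497/36

Var(X) = 497/36 ≈ 13.8056


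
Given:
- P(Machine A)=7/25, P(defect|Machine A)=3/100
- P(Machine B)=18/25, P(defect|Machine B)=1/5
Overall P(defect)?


P(B) = Σ P(B|Aᵢ)×P(Aᵢ)
  3/100×7/25 = 21/2500
  1/5×18/25 = 18/125
Sum = 381/2500

P(defect) = 381/2500 ≈ 15.24%


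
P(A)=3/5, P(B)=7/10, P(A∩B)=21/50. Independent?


P(A)×P(B) = 21/50
P(A∩B) = 21/50
Equal ✓ → Independent

Yes, independent


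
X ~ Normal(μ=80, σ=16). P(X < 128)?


z = (128-80)/16 = 3.0
P(Z < 3.0) = 0.9987

P(X < 128) ≈ 0.9987


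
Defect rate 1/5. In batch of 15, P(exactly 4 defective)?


Binomial: P(X=4) = C(15,4)×p^4×(1-p)^11
= 1365 × 1/625 × 4194304/48828125 = 1145044992/6103515625

P(X=4) = 1145044992/6103515625 ≈ 18.76%


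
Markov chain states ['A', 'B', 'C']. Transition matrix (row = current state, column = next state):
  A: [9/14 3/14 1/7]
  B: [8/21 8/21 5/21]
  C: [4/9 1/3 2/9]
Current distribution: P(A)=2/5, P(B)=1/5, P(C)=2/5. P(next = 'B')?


P(next=B) = Σᵢ P(now=i)×P(i→B)
= 2/5×3/14 + 1/5×8/21 + 2/5×1/3
= 3/35 + 8/105 + 2/15 = 31/105

P = 31/105 ≈ 0.2952


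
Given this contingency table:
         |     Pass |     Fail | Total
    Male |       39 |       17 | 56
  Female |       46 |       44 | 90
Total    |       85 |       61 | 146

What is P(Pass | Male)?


P(Pass | Male) = 39/(39+17) = 39/56

P(Pass|Male) = 39/56 ≈ 69.64%


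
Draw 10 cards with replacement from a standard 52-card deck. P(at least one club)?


P(not a club) = 39/52 = 3/4
P(none in 10 draws) = (3/4)^10 = 59049/1048576
P(≥1 club) = 1 - 59049/1048576 = 989527/1048576

P = 989527/1048576 ≈ 94.37%


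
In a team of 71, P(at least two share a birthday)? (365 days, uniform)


P(all different) = Π(365-i)/365 for i=0..70
= 0.000679
P(match) = 1 - 0.000679 = 0.999321

P ≈ 0.9993 ≈ 99.93%


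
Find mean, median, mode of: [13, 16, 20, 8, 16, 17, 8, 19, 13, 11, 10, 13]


Sorted: [8, 8, 10, 11, 13, 13, 13, 16, 16, 17, 19, 20]
Mean = 164/12 = 41/3
Median = 13
Freq: {13: 3, 16: 2, 20: 1, 8: 2, 17: 1, 19: 1, 11: 1, 10: 1}
Mode: [13]

Mean=41/3, Median=13, Mode=13


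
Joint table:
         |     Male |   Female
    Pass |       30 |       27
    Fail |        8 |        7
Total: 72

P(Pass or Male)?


P(Pass∨Male) = P(Pass) + P(Male) - P(Pass∧Male)
= (57 + 38 - 30)/72 = 65/72

P = 65/72 ≈ 90.28%


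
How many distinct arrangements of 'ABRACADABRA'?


Letters: 11, freq: {'A': 5, 'B': 2, 'R': 2, 'C': 1, 'D': 1}
11!/(5!×2!×2!×1!×1!) = 39916800/480 = 83160

83160


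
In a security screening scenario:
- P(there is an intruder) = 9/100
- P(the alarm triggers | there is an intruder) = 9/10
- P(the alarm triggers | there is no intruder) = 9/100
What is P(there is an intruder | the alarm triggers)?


Using Bayes' theorem:
P(A|B) = P(B|A)·P(A) / P(B)

P(the alarm triggers) = 9/10 × 9/100 + 9/100 × 91/100
= 81/1000 + 819/10000 = 1629/10000

P(there is an intruder|the alarm triggers) = (81/1000) / (1629/10000) = 90/181

P(there is an intruder|the alarm triggers) = 90/181 ≈ 49.72%


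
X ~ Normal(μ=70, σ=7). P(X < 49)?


z = (49-70)/7 = -3.0
P(Z < -3.0) = 0.0013

P(X < 49) ≈ 0.0013


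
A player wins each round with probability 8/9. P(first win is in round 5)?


Geometric: P(X=5) = (1-p)^(k-1)×p = (1/9)^4×8/9 = 8/59049

P(X=5) = 8/59049 ≈ 0.01%


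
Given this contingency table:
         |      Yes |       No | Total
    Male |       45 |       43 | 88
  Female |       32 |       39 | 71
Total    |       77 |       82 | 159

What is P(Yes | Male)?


P(Yes | Male) = 45/(45+43) = 45/88

P(Yes|Male) = 45/88 ≈ 51.14%


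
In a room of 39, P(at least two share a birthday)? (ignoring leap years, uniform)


P(all different) = Π(365-i)/365 for i=0..38
= 0.121780
P(match) = 1 - 0.121780 = 0.878220

P ≈ 0.8782 ≈ 87.82%


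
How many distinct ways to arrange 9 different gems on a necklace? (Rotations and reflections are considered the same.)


Free circular arrangements: rotations and reflections both identified.
(n-1)!/2 = 8!/2 = 40320/2 = 20160

20160


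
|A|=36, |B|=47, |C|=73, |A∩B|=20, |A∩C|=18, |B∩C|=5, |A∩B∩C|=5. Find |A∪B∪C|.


|A∪B∪C| = 36+47+73-20-18-5+5 = 118

|A∪B∪C| = 118


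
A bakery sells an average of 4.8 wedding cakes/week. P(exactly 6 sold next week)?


Poisson(λ=4.8): P(X=6) = e^(-λ)×λ^k/k!
= e^(-4.8) × 4.8^6 / 6!
≈ 0.008229747049 × 12230.590464 / 720 ≈ 0.139798

P(X=6) ≈ 0.139798 ≈ 13.98%


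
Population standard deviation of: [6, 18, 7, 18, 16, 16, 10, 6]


Mean = 97/8
  (6-97/8)²=2401/64
  (18-97/8)²=2209/64
  (7-97/8)²=1681/64
  (18-97/8)²=2209/64
  (16-97/8)²=961/64
  (16-97/8)²=961/64
  (10-97/8)²=289/64
  (6-97/8)²=2401/64
Σ(x-μ)² = 1639/8
σ² = (1639/8)/8 = 1639/64

σ = √(1639/64) ≈ 5.0606


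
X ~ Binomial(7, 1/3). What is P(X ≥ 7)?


P(X ≥ 7) = Σ P(X=i) for i=7..7
P(X=7) = 1/2187
Sum = 1/2187

P(X ≥ 7) = 1/2187 ≈ 0.05%


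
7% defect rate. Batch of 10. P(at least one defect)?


P(all good) = (93/100)^10 = 48398230717929318249/100000000000000000000
P(≥1 defect) = 51601769282070681751/100000000000000000000

P = 51601769282070681751/100000000000000000000 ≈ 51.60%


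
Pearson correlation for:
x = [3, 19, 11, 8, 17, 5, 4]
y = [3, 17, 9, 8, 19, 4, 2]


n=7, Σx=67, Σy=62, Σxy=846, Σx²=885, Σy²=824
r = (7×846 - 67×62)/√((7×885 - 67²)(7×824 - 62²))
= 1768/√(1706×1924) = 1768/√3282344 ≈ 1768/1811.7240 ≈ 0.9759

r ≈ 0.9759


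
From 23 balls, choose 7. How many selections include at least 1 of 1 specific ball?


Complement: C(23,7) - C(22,7) = 245157 - 170544 = 74613

74613


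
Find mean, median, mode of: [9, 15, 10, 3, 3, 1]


Sorted: [1, 3, 3, 9, 10, 15]
Mean = 41/6
Median = 6
Freq: {9: 1, 15: 1, 10: 1, 3: 2, 1: 1}
Mode: [3]

Mean=41/6, Median=6, Mode=3


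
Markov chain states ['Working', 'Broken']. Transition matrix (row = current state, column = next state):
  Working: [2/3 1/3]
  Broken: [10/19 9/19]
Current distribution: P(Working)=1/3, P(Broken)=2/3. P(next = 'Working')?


P(next=Working) = Σᵢ P(now=i)×P(i→Working)
= 1/3×2/3 + 2/3×10/19
= 2/9 + 20/57 = 98/171

P = 98/171 ≈ 0.5731


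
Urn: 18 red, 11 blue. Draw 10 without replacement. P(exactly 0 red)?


Hypergeometric: C(18,0)×C(11,10)/C(29,10)
= 1×11/20030010 = 1/1820910

P(X=0) = 1/1820910 ≈ 0.00%


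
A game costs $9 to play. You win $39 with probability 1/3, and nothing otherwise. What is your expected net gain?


E[gain] = (39-9)×1/3 + (-9)×2/3
= 10 - 6 = 4

Expected net gain = $4 ≈ $4.00


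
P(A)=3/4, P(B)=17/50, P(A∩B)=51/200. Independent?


P(A)×P(B) = 51/200
P(A∩B) = 51/200
Equal ✓ → Independent

Yes, independent


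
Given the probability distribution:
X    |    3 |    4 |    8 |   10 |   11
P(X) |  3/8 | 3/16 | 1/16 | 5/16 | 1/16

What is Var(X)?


E[X] = 99/16
E[X²] = 787/16
Var(X) = E[X²] - (E[X])² = 787/16 - 9801/256 = 2791/256

Var(X) = 2791/256 ≈ 10.9023


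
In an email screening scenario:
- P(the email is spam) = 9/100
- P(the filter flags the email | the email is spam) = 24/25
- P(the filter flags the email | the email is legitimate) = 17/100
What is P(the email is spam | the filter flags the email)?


Using Bayes' theorem:
P(A|B) = P(B|A)·P(A) / P(B)

P(the filter flags the email) = 24/25 × 9/100 + 17/100 × 91/100
= 54/625 + 1547/10000 = 2411/10000

P(the email is spam|the filter flags the email) = (54/625) / (2411/10000) = 864/2411

P(the email is spam|the filter flags the email) = 864/2411 ≈ 35.84%


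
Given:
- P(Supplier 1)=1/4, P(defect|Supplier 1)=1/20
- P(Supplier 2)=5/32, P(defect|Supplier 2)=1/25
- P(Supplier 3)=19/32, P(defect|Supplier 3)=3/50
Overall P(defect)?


P(B) = Σ P(B|Aᵢ)×P(Aᵢ)
  1/20×1/4 = 1/80
  1/25×5/32 = 1/160
  3/50×19/32 = 57/1600
Sum = 87/1600

P(defect) = 87/1600 ≈ 5.44%


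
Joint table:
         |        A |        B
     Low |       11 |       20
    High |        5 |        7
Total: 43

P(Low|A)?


P(Low|A) = 11/(11+5) = 11/16

P = 11/16 ≈ 68.75%


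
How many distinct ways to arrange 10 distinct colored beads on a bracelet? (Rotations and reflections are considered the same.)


Free circular arrangements: rotations and reflections both identified.
(n-1)!/2 = 9!/2 = 362880/2 = 181440

181440


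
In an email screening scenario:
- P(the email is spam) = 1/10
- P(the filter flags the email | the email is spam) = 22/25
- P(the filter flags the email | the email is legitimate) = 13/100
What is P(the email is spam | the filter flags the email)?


Using Bayes' theorem:
P(A|B) = P(B|A)·P(A) / P(B)

P(the filter flags the email) = 22/25 × 1/10 + 13/100 × 9/10
= 11/125 + 117/1000 = 41/200

P(the email is spam|the filter flags the email) = (11/125) / (41/200) = 88/205

P(the email is spam|the filter flags the email) = 88/205 ≈ 42.93%


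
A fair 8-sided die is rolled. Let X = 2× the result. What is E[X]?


E[die] = (1+8)/2 = 9/2
E[X] = 2 × 9/2 = 9

E[X] = 9


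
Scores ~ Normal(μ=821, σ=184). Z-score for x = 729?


z = (x - μ)/σ = (729 - 821)/184 = -0.5

z = -0.5


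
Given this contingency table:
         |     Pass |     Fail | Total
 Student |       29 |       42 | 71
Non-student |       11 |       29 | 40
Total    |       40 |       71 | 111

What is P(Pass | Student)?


P(Pass | Student) = 29/(29+42) = 29/71

P(Pass|Student) = 29/71 ≈ 40.85%


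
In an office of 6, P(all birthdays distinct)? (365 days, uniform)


P(all different) = Π(365-i)/365 for i=0..5
= (365/365)×(364/365)×...×(360/365)
= 0.959538

P ≈ 0.9595 ≈ 95.95%


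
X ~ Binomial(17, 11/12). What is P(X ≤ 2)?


P(X ≤ 2) = Σ P(X=i) for i=0..2
P(X=0) = 1/2218611106740436992
P(X=1) = 187/2218611106740436992
P(X=2) = 2057/277326388342554624
Sum = 1387/184884258895036416

P(X ≤ 2) = 1387/184884258895036416 ≈ 0.00%


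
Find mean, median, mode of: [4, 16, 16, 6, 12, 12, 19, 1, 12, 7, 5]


Sorted: [1, 4, 5, 6, 7, 12, 12, 12, 16, 16, 19]
Mean = 110/11 = 10
Median = 12
Freq: {4: 1, 16: 2, 6: 1, 12: 3, 19: 1, 1: 1, 7: 1, 5: 1}
Mode: [12]

Mean=10, Median=12, Mode=12


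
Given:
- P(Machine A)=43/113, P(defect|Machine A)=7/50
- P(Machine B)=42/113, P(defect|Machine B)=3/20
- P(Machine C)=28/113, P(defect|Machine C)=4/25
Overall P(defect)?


P(B) = Σ P(B|Aᵢ)×P(Aᵢ)
  7/50×43/113 = 301/5650
  3/20×42/113 = 63/1130
  4/25×28/113 = 112/2825
Sum = 84/565

P(defect) = 84/565 ≈ 14.87%


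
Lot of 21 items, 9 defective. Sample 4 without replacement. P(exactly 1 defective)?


Hypergeometric: C(9,1)×C(12,3)/C(21,4)
= 9×220/5985 = 44/133

P(X=1) = 44/133 ≈ 33.08%


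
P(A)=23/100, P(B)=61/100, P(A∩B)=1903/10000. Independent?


P(A)×P(B) = 1403/10000
P(A∩B) = 1903/10000
Not equal → NOT independent

No, not independent


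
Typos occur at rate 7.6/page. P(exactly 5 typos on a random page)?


Poisson(λ=7.6): P(X=5) = e^(-λ)×λ^k/k!
= e^(-7.6) × 7.6^5 / 5!
≈ 0.0005004514334 × 25355.25376 / 120 ≈ 0.105742

P(X=5) ≈ 0.105742 ≈ 10.57%


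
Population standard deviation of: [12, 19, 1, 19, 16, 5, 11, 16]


Mean = 99/8
  (12-99/8)²=9/64
  (19-99/8)²=2809/64
  (1-99/8)²=8281/64
  (19-99/8)²=2809/64
  (16-99/8)²=841/64
  (5-99/8)²=3481/64
  (11-99/8)²=121/64
  (16-99/8)²=841/64
Σ(x-μ)² = 2399/8
σ² = (2399/8)/8 = 2399/64

σ = √(2399/64) ≈ 6.1224


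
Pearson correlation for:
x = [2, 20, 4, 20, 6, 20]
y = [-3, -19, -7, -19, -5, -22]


n=6, Σx=72, Σy=-75, Σxy=-1264, Σx²=1256, Σy²=1289
r = (6×(-1264) - 72×(-75))/√((6×1256 - 72²)(6×1289 - (-75)²))
= -2184/√(2352×2109) = -2184/√4960368 ≈ -2184/2227.1884 ≈ -0.9806

r ≈ -0.9806


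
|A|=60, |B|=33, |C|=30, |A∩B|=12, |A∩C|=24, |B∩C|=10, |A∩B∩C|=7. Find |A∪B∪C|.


|A∪B∪C| = 60+33+30-12-24-10+7 = 84

|A∪B∪C| = 84


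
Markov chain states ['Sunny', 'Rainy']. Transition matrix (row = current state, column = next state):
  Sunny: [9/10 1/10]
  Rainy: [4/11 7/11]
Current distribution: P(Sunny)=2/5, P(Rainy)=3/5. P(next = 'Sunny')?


P(next=Sunny) = Σᵢ P(now=i)×P(i→Sunny)
= 2/5×9/10 + 3/5×4/11
= 9/25 + 12/55 = 159/275

P = 159/275 ≈ 0.5782


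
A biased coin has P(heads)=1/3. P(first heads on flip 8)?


Geometric: P(X=8) = (1-p)^(k-1)×p = (2/3)^7×1/3 = 128/6561

P(X=8) = 128/6561 ≈ 1.95%


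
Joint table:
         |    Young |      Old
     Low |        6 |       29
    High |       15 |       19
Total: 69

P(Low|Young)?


P(Low|Young) = 6/(6+15) = 6/21 = 2/7

P = 2/7 ≈ 28.57%


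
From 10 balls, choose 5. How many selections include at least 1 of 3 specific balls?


Complement: C(10,5) - C(7,5) = 252 - 21 = 231

231


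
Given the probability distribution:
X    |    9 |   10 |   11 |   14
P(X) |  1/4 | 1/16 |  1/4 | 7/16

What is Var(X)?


E[X] = 47/4
E[X²] = 285/2
Var(X) = E[X²] - (E[X])² = 285/2 - 2209/16 = 71/16

Var(X) = 71/16 ≈ 4.4375


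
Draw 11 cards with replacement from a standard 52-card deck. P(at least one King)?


P(not a King) = 48/52 = 12/13
P(none in 11 draws) = (12/13)^11 = 743008370688/1792160394037
P(≥1 King) = 1 - 743008370688/1792160394037 = 1049152023349/1792160394037

P = 1049152023349/1792160394037 ≈ 58.54%


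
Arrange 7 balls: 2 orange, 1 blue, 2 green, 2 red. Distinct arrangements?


7!/(2!×1!×2!×2!) = 630

630


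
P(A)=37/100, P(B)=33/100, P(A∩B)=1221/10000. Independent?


P(A)×P(B) = 1221/10000
P(A∩B) = 1221/10000
Equal ✓ → Independent

Yes, independent


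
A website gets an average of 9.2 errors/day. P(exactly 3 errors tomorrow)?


Poisson(λ=9.2): P(X=3) = e^(-λ)×λ^k/k!
= e^(-9.2) × 9.2^3 / 3!
≈ 0.0001010394018 × 778.688 / 6 ≈ 0.013113

P(X=3) ≈ 0.013113 ≈ 1.31%


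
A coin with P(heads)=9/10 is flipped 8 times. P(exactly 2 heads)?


Binomial: P(X=2) = C(8,2)×p^2×(1-p)^6
= 28 × 81/100 × 1/1000000 = 567/25000000

P(X=2) = 567/25000000 ≈ 0.00%


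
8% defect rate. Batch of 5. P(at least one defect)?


P(all good) = (23/25)^5 = 6436343/9765625
P(≥1 defect) = 3329282/9765625

P = 3329282/9765625 ≈ 34.09%


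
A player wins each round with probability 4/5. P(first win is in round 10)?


Geometric: P(X=10) = (1-p)^(k-1)×p = (1/5)^9×4/5 = 4/9765625

P(X=10) = 4/9765625 ≈ 0.00%


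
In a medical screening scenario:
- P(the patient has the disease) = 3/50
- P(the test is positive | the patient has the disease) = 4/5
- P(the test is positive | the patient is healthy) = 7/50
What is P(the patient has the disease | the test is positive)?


Using Bayes' theorem:
P(A|B) = P(B|A)·P(A) / P(B)

P(the test is positive) = 4/5 × 3/50 + 7/50 × 47/50
= 6/125 + 329/2500 = 449/2500

P(the patient has the disease|the test is positive) = (6/125) / (449/2500) = 120/449

P(the patient has the disease|the test is positive) = 120/449 ≈ 26.73%


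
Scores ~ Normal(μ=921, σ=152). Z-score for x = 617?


z = (x - μ)/σ = (617 - 921)/152 = -2.0

z = -2.0


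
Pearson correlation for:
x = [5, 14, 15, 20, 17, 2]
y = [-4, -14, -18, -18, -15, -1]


n=6, Σx=73, Σy=-70, Σxy=-1103, Σx²=1139, Σy²=1086
r = (6×(-1103) - 73×(-70))/√((6×1139 - 73²)(6×1086 - (-70)²))
= -1508/√(1505×1616) = -1508/√2432080 ≈ -1508/1559.5127 ≈ -0.9670

r ≈ -0.9670


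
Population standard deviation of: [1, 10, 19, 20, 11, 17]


Mean = 78/6 = 13
  (1-13)²=144
  (10-13)²=9
  (19-13)²=36
  (20-13)²=49
  (11-13)²=4
  (17-13)²=16
Σ(x-μ)² = 258
σ² = 258/6 = 43

σ = √(43) ≈ 6.5574


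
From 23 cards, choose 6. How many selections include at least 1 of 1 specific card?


Complement: C(23,6) - C(22,6) = 100947 - 74613 = 26334

26334


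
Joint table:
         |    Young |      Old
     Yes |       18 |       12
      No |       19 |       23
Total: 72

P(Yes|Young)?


P(Yes|Young) = 18/(18+19) = 18/37

P = 18/37 ≈ 48.65%


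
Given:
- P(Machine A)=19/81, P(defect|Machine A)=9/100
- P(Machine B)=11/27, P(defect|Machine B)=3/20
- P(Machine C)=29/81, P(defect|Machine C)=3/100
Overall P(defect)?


P(B) = Σ P(B|Aᵢ)×P(Aᵢ)
  9/100×19/81 = 19/900
  3/20×11/27 = 11/180
  3/100×29/81 = 29/2700
Sum = 251/2700

P(defect) = 251/2700 ≈ 9.30%


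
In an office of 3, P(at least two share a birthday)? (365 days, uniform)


P(all different) = Π(365-i)/365 for i=0..2
= 0.991796
P(match) = 1 - 0.991796 = 0.008204

P ≈ 0.0082 ≈ 0.82%


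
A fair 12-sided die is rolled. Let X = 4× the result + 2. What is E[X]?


E[die] = (1+12)/2 = 13/2
E[X] = 4×13/2 + 2 = 28

E[X] = 28


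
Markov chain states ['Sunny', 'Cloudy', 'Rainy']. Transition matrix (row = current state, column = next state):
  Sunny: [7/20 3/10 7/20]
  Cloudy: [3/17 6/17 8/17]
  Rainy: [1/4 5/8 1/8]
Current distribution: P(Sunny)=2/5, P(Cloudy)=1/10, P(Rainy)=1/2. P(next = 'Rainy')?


P(next=Rainy) = Σᵢ P(now=i)×P(i→Rainy)
= 2/5×7/20 + 1/10×8/17 + 1/2×1/8
= 7/50 + 4/85 + 1/16 = 1697/6800

P = 1697/6800 ≈ 0.2496


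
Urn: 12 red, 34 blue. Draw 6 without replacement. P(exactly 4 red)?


Hypergeometric: C(12,4)×C(34,2)/C(46,6)
= 495×561/9366819 = 8415/283843

P(X=4) = 8415/283843 ≈ 2.96%


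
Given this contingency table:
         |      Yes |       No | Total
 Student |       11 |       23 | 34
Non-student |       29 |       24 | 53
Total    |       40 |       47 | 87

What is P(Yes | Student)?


P(Yes | Student) = 11/(11+23) = 11/34

P(Yes|Student) = 11/34 ≈ 32.35%


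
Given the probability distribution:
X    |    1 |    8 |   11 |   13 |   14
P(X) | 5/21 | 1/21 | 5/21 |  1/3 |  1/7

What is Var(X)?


E[X] = 67/7
E[X²] = 815/7
Var(X) = E[X²] - (E[X])² = 815/7 - 4489/49 = 1216/49

Var(X) = 1216/49 ≈ 24.8163


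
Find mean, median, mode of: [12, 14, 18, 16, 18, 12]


Sorted: [12, 12, 14, 16, 18, 18]
Mean = 90/6 = 15
Median = 15
Freq: {12: 2, 14: 1, 18: 2, 16: 1}
Mode: [12, 18]

Mean=15, Median=15, Mode=[12, 18]


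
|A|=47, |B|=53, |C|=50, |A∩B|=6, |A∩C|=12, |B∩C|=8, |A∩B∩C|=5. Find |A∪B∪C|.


|A∪B∪C| = 47+53+50-6-12-8+5 = 129

|A∪B∪C| = 129


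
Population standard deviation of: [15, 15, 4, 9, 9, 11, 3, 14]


Mean = 80/8 = 10
  (15-10)²=25
  (15-10)²=25
  (4-10)²=36
  (9-10)²=1
  (9-10)²=1
  (11-10)²=1
  (3-10)²=49
  (14-10)²=16
Σ(x-μ)² = 154
σ² = 154/8 = 77/4

σ = √(77/4) ≈ 4.3875


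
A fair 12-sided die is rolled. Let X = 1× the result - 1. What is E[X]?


E[die] = (1+12)/2 = 13/2
E[X] = 1×13/2 - 1 = 11/2

E[X] = 11/2


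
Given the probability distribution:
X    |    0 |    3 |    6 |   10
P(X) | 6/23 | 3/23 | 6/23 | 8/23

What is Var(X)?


E[X] = 125/23
E[X²] = 1043/23
Var(X) = E[X²] - (E[X])² = 1043/23 - 15625/529 = 8364/529

Var(X) = 8364/529 ≈ 15.8110


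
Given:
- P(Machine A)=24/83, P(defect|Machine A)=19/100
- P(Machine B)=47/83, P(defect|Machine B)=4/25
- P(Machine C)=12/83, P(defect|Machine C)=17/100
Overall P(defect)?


P(B) = Σ P(B|Aᵢ)×P(Aᵢ)
  19/100×24/83 = 114/2075
  4/25×47/83 = 188/2075
  17/100×12/83 = 51/2075
Sum = 353/2075

P(defect) = 353/2075 ≈ 17.01%


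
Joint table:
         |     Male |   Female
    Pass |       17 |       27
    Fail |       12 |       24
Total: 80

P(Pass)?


P(Pass) = (17+27)/80 = 44/80 = 11/20

P(Pass) = 11/20 ≈ 55.00%


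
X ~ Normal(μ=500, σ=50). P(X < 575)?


z = (575-500)/50 = 1.5
P(Z < 1.5) = 0.9332

P(X < 575) ≈ 0.9332


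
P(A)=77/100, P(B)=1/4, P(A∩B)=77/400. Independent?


P(A)×P(B) = 77/400
P(A∩B) = 77/400
Equal ✓ → Independent

Yes, independent


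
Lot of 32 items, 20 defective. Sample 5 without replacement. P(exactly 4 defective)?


Hypergeometric: C(20,4)×C(12,1)/C(32,5)
= 4845×12/201376 = 14535/50344

P(X=4) = 14535/50344 ≈ 28.87%


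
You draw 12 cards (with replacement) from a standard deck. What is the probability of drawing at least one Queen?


P(not a Queen) = 48/52 = 12/13
P(none in 12 draws) = (12/13)^12 = 8916100448256/23298085122481
P(≥1 Queen) = 1 - 8916100448256/23298085122481 = 14381984674225/23298085122481

P = 14381984674225/23298085122481 ≈ 61.73%


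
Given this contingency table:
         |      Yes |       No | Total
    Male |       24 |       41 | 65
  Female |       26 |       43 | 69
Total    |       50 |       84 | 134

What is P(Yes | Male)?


P(Yes | Male) = 24/(24+41) = 24/65

P(Yes|Male) = 24/65 ≈ 36.92%


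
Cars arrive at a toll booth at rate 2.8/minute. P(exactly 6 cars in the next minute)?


Poisson(λ=2.8): P(X=6) = e^(-λ)×λ^k/k!
= e^(-2.8) × 2.8^6 / 6!
≈ 0.06081006263 × 481.890304 / 720 ≈ 0.040700

P(X=6) ≈ 0.040700 ≈ 4.07%


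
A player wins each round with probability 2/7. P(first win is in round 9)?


Geometric: P(X=9) = (1-p)^(k-1)×p = (5/7)^8×2/7 = 781250/40353607

P(X=9) = 781250/40353607 ≈ 1.94%


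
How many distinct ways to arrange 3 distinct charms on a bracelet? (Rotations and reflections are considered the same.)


Free circular arrangements: rotations and reflections both identified.
(n-1)!/2 = 2!/2 = 2/2 = 1

1


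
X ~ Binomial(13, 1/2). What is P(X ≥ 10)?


P(X ≥ 10) = Σ P(X=i) for i=10..13
P(X=10) = 143/4096
P(X=11) = 39/4096
P(X=12) = 13/8192
P(X=13) = 1/8192
Sum = 189/4096

P(X ≥ 10) = 189/4096 ≈ 4.61%


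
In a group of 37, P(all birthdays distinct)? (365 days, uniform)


P(all different) = Π(365-i)/365 for i=0..36
= (365/365)×(364/365)×...×(329/365)
= 0.151266

P ≈ 0.1513 ≈ 15.13%


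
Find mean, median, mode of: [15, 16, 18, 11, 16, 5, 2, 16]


Sorted: [2, 5, 11, 15, 16, 16, 16, 18]
Mean = 99/8
Median = 31/2
Freq: {15: 1, 16: 3, 18: 1, 11: 1, 5: 1, 2: 1}
Mode: [16]

Mean=99/8, Median=31/2, Mode=16


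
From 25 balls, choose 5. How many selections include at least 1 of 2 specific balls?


Complement: C(25,5) - C(23,5) = 53130 - 33649 = 19481

19481


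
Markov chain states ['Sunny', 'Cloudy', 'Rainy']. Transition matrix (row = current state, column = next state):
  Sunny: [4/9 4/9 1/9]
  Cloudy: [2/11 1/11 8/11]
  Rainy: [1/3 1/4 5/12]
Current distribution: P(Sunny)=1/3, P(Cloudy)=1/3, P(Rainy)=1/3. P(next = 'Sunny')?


P(next=Sunny) = Σᵢ P(now=i)×P(i→Sunny)
= 1/3×4/9 + 1/3×2/11 + 1/3×1/3
= 4/27 + 2/33 + 1/9 = 95/297

P = 95/297 ≈ 0.3199


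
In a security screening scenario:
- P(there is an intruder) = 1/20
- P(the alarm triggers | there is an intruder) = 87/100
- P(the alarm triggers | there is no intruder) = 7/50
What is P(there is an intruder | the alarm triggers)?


Using Bayes' theorem:
P(A|B) = P(B|A)·P(A) / P(B)

P(the alarm triggers) = 87/100 × 1/20 + 7/50 × 19/20
= 87/2000 + 133/1000 = 353/2000

P(there is an intruder|the alarm triggers) = (87/2000) / (353/2000) = 87/353

P(there is an intruder|the alarm triggers) = 87/353 ≈ 24.65%


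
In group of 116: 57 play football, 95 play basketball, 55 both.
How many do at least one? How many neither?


|A∪B| = 57+95-55 = 97
Neither = 116-97 = 19

At least one: 97; Neither: 19


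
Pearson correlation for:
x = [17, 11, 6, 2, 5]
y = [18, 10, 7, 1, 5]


n=5, Σx=41, Σy=41, Σxy=485, Σx²=475, Σy²=499
r = (5×485 - 41×41)/√((5×475 - 41²)(5×499 - 41²))
= 744/√(694×814) = 744/√564916 ≈ 744/751.6089 ≈ 0.9899

r ≈ 0.9899


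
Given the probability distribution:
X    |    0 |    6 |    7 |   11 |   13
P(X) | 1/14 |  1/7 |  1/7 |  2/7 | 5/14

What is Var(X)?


E[X] = 135/14
E[X²] = 1499/14
Var(X) = E[X²] - (E[X])² = 1499/14 - 18225/196 = 2761/196

Var(X) = 2761/196 ≈ 14.0867


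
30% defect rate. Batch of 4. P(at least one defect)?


P(all good) = (7/10)^4 = 2401/10000
P(≥1 defect) = 7599/10000

P = 7599/10000 ≈ 75.99%


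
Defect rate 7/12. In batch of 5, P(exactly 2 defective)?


Binomial: P(X=2) = C(5,2)×p^2×(1-p)^3
= 10 × 49/144 × 125/1728 = 30625/124416

P(X=2) = 30625/124416 ≈ 24.62%


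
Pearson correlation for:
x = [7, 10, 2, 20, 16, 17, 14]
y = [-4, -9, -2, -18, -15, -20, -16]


n=7, Σx=86, Σy=-84, Σxy=-1286, Σx²=1294, Σy²=1306
r = (7×(-1286) - 86×(-84))/√((7×1294 - 86²)(7×1306 - (-84)²))
= -1778/√(1662×2086) = -1778/√3466932 ≈ -1778/1861.9699 ≈ -0.9549

r ≈ -0.9549


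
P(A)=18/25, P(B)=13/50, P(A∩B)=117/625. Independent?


P(A)×P(B) = 117/625
P(A∩B) = 117/625
Equal ✓ → Independent

Yes, independent


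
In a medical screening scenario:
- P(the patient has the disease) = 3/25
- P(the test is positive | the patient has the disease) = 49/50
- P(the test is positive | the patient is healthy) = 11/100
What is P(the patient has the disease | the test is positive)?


Using Bayes' theorem:
P(A|B) = P(B|A)·P(A) / P(B)

P(the test is positive) = 49/50 × 3/25 + 11/100 × 22/25
= 147/1250 + 121/1250 = 134/625

P(the patient has the disease|the test is positive) = (147/1250) / (134/625) = 147/268

P(the patient has the disease|the test is positive) = 147/268 ≈ 54.85%


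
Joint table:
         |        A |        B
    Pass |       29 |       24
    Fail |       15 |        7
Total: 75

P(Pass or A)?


P(Pass∨A) = P(Pass) + P(A) - P(Pass∧A)
= (53 + 44 - 29)/75 = 68/75

P = 68/75 ≈ 90.67%


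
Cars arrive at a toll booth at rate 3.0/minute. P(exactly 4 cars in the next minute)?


Poisson(λ=3.0): P(X=4) = e^(-λ)×λ^k/k!
= e^(-3.0) × 3.0^4 / 4!
≈ 0.04978706837 × 81 / 24 ≈ 0.168031

P(X=4) ≈ 0.168031 ≈ 16.80%


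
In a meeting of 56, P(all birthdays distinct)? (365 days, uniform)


P(all different) = Π(365-i)/365 for i=0..55
= (365/365)×(364/365)×...×(310/365)
= 0.011668

P ≈ 0.0117 ≈ 1.17%


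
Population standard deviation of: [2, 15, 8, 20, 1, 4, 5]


Mean = 55/7
  (2-55/7)²=1681/49
  (15-55/7)²=2500/49
  (8-55/7)²=1/49
  (20-55/7)²=7225/49
  (1-55/7)²=2304/49
  (4-55/7)²=729/49
  (5-55/7)²=400/49
Σ(x-μ)² = 2120/7
σ² = (2120/7)/7 = 2120/49

σ = √(2120/49) ≈ 6.5776


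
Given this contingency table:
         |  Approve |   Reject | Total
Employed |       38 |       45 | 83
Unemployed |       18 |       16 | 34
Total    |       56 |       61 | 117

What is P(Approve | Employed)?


P(Approve | Employed) = 38/(38+45) = 38/83

P(Approve|Employed) = 38/83 ≈ 45.78%


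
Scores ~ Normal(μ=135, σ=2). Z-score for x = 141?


z = (x - μ)/σ = (141 - 135)/2 = 3.0

z = 3.0


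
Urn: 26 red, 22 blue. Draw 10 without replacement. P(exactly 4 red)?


Hypergeometric: C(26,4)×C(22,6)/C(48,10)
= 14950×74613/6540715896 = 56525/331444

P(X=4) = 56525/331444 ≈ 17.05%


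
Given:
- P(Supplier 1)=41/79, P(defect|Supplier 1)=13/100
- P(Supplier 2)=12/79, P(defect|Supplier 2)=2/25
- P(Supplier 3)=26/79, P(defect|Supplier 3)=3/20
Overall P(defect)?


P(B) = Σ P(B|Aᵢ)×P(Aᵢ)
  13/100×41/79 = 533/7900
  2/25×12/79 = 24/1975
  3/20×26/79 = 39/790
Sum = 1019/7900

P(defect) = 1019/7900 ≈ 12.90%


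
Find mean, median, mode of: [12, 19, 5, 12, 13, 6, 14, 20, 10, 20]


Sorted: [5, 6, 10, 12, 12, 13, 14, 19, 20, 20]
Mean = 131/10
Median = 25/2
Freq: {12: 2, 19: 1, 5: 1, 13: 1, 6: 1, 14: 1, 20: 2, 10: 1}
Mode: [12, 20]

Mean=131/10, Median=25/2, Mode=[12, 20]


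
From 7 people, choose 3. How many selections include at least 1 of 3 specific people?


Complement: C(7,3) - C(4,3) = 35 - 4 = 31

31


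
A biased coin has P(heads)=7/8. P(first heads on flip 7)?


Geometric: P(X=7) = (1-p)^(k-1)×p = (1/8)^6×7/8 = 7/2097152

P(X=7) = 7/2097152 ≈ 0.00%


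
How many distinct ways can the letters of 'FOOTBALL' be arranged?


Letters: 8, freq: {'F': 1, 'O': 2, 'T': 1, 'B': 1, 'A': 1, 'L': 2}
8!/(1!×2!×1!×1!×1!×2!) = 40320/4 = 10080

10080


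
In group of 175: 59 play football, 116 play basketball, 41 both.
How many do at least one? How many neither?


|A∪B| = 59+116-41 = 134
Neither = 175-134 = 41

At least one: 134; Neither: 41


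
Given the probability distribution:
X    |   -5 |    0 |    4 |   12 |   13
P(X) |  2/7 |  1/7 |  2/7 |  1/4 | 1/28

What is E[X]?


E[X] = Σ x·P(X=x)
= (-5)×(2/7) + (0)×(1/7) + (4)×(2/7) + (12)×(1/4) + (13)×(1/28)
= 89/28

E[X] = 89/28
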